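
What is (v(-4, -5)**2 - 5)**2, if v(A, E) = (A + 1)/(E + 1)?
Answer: 5041/256 ≈ 19.691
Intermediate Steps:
v(A, E) = (1 + A)/(1 + E)
(v(-4, -5)**2 - 5)**2 = (((1 - 4)/(1 - 5))**2 - 5)**2 = ((-3/(-4))**2 - 5)**2 = ((-1/4*(-3))**2 - 5)**2 = ((3/4)**2 - 5)**2 = (9/16 - 5)**2 = (-71/16)**2 = 5041/256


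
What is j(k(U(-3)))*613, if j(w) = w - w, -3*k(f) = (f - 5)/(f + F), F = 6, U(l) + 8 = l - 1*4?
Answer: 0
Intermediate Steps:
U(l) = -12 + l (U(l) = -8 + (l - 1*4) = -8 + (l - 4) = -8 + (-4 + l) = -12 + l)
k(f) = -(-5 + f)/(3*(6 + f)) (k(f) = -(f - 5)/(3*(f + 6)) = -(-5 + f)/(3*(6 + f)))
j(w) = 0
j(k(U(-3)))*613 = 0*613 = 0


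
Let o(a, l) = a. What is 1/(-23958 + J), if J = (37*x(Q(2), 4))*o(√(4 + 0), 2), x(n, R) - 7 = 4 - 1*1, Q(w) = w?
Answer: -1/23218 ≈ -4.3070e-5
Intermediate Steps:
x(n, R) = 10 (x(n, R) = 7 + (4 - 1*1) = 7 + (4 - 1) = 7 + 3 = 10)
J = 740 (J = (37*10)*√(4 + 0) = 370*√4 = 370*2 = 740)
1/(-23958 + J) = 1/(-23958 + 740) = 1/(-23218) = -1/23218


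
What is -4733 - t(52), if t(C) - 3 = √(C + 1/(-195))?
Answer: -4736 - √1977105/195 ≈ -4743.2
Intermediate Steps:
t(C) = 3 + √(-1/195 + C) (t(C) = 3 + √(C + 1/(-195)) = 3 + √(C - 1/195) = 3 + √(-1/195 + C))
-4733 - t(52) = -4733 - (3 + √(-195 + 38025*52)/195) = -4733 - (3 + √(-195 + 1977300)/195) = -4733 - (3 + √1977105/195) = -4733 + (-3 - √1977105/195) = -4736 - √1977105/195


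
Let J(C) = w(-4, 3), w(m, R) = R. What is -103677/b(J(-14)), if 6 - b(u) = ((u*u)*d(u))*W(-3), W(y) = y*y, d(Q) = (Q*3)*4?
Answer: 34559/970 ≈ 35.628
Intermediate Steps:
J(C) = 3
d(Q) = 12*Q (d(Q) = (3*Q)*4 = 12*Q)
W(y) = y²
b(u) = 6 - 108*u³ (b(u) = 6 - (u*u)*(12*u)*(-3)² = 6 - u²*(12*u)*9 = 6 - 12*u³*9 = 6 - 108*u³)
-103677/b(J(-14)) = -103677/(6 - 108*3³) = -103677/(6 - 108*27) = -103677/(6 - 2916) = -103677/(-2910) = -103677*(-1/2910) = 34559/970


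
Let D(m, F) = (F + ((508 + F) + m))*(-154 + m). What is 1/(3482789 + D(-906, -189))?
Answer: 1/4305349 ≈ 2.3227e-7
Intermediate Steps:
D(m, F) = (-154 + m)*(508 + m + 2*F) (D(m, F) = (F + (508 + F + m))*(-154 + m) = (508 + m + 2*F)*(-154 + m) = (-154 + m)*(508 + m + 2*F))
1/(3482789 + D(-906, -189)) = 1/(3482789 + (-78232 + (-906)² - 308*(-189) + 354*(-906) + 2*(-189)*(-906))) = 1/(3482789 + (-78232 + 820836 + 58212 - 320724 + 342468)) = 1/(3482789 + 822560) = 1/4305349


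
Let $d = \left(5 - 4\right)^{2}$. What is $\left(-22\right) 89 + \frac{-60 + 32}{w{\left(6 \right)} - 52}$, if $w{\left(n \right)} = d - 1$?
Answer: $- \frac{25447}{13} \approx -1957.5$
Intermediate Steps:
$d = 1$ ($d = 1^{2} = 1$)
$w{\left(n \right)} = 0$ ($w{\left(n \right)} = 1 - 1 = 0$)
$\left(-22\right) 89 + \frac{-60 + 32}{w{\left(6 \right)} - 52} = \left(-22\right) 89 + \frac{-60 + 32}{0 - 52} = -1958 - \frac{28}{-52} = -1958 - - \frac{7}{13} = -1958 + \frac{7}{13} = - \frac{25447}{13}$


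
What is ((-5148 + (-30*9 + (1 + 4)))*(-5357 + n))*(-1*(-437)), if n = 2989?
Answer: 5601459008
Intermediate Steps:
((-5148 + (-30*9 + (1 + 4)))*(-5357 + n))*(-1*(-437)) = ((-5148 + (-30*9 + (1 + 4)))*(-5357 + 2989))*(-1*(-437)) = ((-5148 + (-270 + 5))*(-2368))*437 = ((-5148 - 265)*(-2368))*437 = -5413*(-2368)*437 = 12817984*437 = 5601459008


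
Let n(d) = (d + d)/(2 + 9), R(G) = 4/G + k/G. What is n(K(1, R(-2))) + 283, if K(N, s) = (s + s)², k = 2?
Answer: 3185/11 ≈ 289.55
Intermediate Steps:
R(G) = 6/G (R(G) = 4/G + 2/G = 6/G)
K(N, s) = 4*s² (K(N, s) = (2*s)² = 4*s²)
n(d) = 2*d/11 (n(d) = (2*d)/11 = (2*d)*(1/11) = 2*d/11)
n(K(1, R(-2))) + 283 = 2*(4*(6/(-2))²)/11 + 283 = 2*(4*(6*(-½))²)/11 + 283 = 2*(4*(-3)²)/11 + 283 = 2*(4*9)/11 + 283 = (2/11)*36 + 283 = 72/11 + 283 = 3185/11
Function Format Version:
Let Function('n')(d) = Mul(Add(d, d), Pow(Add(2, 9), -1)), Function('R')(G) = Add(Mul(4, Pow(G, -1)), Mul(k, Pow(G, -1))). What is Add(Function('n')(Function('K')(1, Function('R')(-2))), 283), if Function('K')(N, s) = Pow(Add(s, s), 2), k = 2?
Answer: Rational(3185, 11) ≈ 289.55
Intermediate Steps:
Function('R')(G) = Mul(6, Pow(G, -1)) (Function('R')(G) = Add(Mul(4, Pow(G, -1)), Mul(2, Pow(G, -1))) = Mul(6, Pow(G, -1)))
Function('K')(N, s) = Mul(4, Pow(s, 2)) (Function('K')(N, s) = Pow(Mul(2, s), 2) = Mul(4, Pow(s, 2)))
Function('n')(d) = Mul(Rational(2, 11), d) (Function('n')(d) = Mul(Mul(2, d), Pow(11, -1)) = Mul(Mul(2, d), Rational(1, 11)) = Mul(Rational(2, 11), d))
Add(Function('n')(Function('K')(1, Function('R')(-2))), 283) = Add(Mul(Rational(2, 11), Mul(4, Pow(Mul(6, Pow(-2, -1)), 2))), 283) = Add(Mul(Rational(2, 11), Mul(4, Pow(Mul(6, Rational(-1, 2)), 2))), 283) = Add(Mul(Rational(2, 11), Mul(4, Pow(-3, 2))), 283) = Add(Mul(Rational(2, 11), Mul(4, 9)), 283) = Add(Mul(Rational(2, 11), 36), 283) = Add(Rational(72, 11), 283) = Rational(3185, 11)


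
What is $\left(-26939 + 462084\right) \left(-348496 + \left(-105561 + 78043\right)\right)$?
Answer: $-163620612030$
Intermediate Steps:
$\left(-26939 + 462084\right) \left(-348496 + \left(-105561 + 78043\right)\right) = 435145 \left(-348496 - 27518\right) = 435145 \left(-376014\right) = -163620612030$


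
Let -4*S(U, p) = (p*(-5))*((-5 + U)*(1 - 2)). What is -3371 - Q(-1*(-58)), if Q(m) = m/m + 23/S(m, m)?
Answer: -25913774/7685 ≈ -3372.0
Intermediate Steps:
S(U, p) = 5*p*(5 - U)/4 (S(U, p) = -p*(-5)*(-5 + U)*(1 - 2)/4 = -(-5*p)*(-5 + U)*(-1)/4 = -(-5*p)*(5 - U)/4 = -(-5)*p*(5 - U)/4 = 5*p*(5 - U)/4)
Q(m) = 1 + 92/(5*m*(5 - m)) (Q(m) = m/m + 23/((5*m*(5 - m)/4)) = 1 + 23*(4/(5*m*(5 - m))) = 1 + 92/(5*m*(5 - m)))
-3371 - Q(-1*(-58)) = -3371 - (-92/5 + (-1*(-58))*(-5 - 1*(-58)))/(((-1*(-58)))*(-5 - 1*(-58))) = -3371 - (-92/5 + 58*(-5 + 58))/(58*(-5 + 58)) = -3371 - (-92/5 + 58*53)/(58*53) = -3371 - (-92/5 + 3074)/(58*53) = -3371 - 15278/(58*53*5) = -3371 - 1*7639/7685 = -3371 - 7639/7685 = -25913774/7685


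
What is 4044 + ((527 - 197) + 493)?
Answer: 4867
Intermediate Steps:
4044 + ((527 - 197) + 493) = 4044 + (330 + 493) = 4044 + 823 = 4867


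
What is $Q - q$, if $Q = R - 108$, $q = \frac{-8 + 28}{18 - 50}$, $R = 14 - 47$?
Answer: $- \frac{1123}{8} \approx -140.38$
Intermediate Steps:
$R = -33$
$q = - \frac{5}{8}$ ($q = \frac{20}{-32} = 20 \left(- \frac{1}{32}\right) = - \frac{5}{8} \approx -0.625$)
$Q = -141$ ($Q = -33 - 108 = -141$)
$Q - q = -141 - - \frac{5}{8} = -141 + \frac{5}{8} = - \frac{1123}{8}$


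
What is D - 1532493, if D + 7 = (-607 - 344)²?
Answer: -628099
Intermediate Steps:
D = 904394 (D = -7 + (-607 - 344)² = -7 + (-951)² = -7 + 904401 = 904394)
D - 1532493 = 904394 - 1532493 = -628099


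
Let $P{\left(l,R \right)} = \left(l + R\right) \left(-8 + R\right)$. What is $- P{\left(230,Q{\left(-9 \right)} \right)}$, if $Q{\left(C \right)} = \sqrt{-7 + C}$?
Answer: $1856 - 888 i \approx 1856.0 - 888.0 i$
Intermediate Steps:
$P{\left(l,R \right)} = \left(-8 + R\right) \left(R + l\right)$ ($P{\left(l,R \right)} = \left(R + l\right) \left(-8 + R\right) = \left(-8 + R\right) \left(R + l\right)$)
$- P{\left(230,Q{\left(-9 \right)} \right)} = - (\left(\sqrt{-7 - 9}\right)^{2} - 8 \sqrt{-7 - 9} - 1840 + \sqrt{-7 - 9} \cdot 230) = - (\left(\sqrt{-16}\right)^{2} - 8 \sqrt{-16} - 1840 + \sqrt{-16} \cdot 230) = - (\left(4 i\right)^{2} - 8 \cdot 4 i - 1840 + 4 i 230) = - (-16 - 32 i - 1840 + 920 i) = - (-1856 + 888 i) = 1856 - 888 i$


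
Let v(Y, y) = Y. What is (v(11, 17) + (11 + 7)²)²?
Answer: 112225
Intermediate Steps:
(v(11, 17) + (11 + 7)²)² = (11 + (11 + 7)²)² = (11 + 18²)² = (11 + 324)² = 335² = 112225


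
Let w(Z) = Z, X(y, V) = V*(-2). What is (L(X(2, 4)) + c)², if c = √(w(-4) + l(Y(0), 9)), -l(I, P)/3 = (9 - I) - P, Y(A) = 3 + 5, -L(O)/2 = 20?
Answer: 1620 - 160*√5 ≈ 1262.2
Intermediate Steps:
X(y, V) = -2*V
L(O) = -40 (L(O) = -2*20 = -40)
Y(A) = 8
l(I, P) = -27 + 3*I + 3*P (l(I, P) = -3*((9 - I) - P) = -3*(9 - I - P) = -27 + 3*I + 3*P)
c = 2*√5 (c = √(-4 + (-27 + 3*8 + 3*9)) = √(-4 + (-27 + 24 + 27)) = √(-4 + 24) = √20 = 2*√5 ≈ 4.4721)
(L(X(2, 4)) + c)² = (-40 + 2*√5)²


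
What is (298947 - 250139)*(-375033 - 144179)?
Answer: -25341699296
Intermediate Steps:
(298947 - 250139)*(-375033 - 144179) = 48808*(-519212) = -25341699296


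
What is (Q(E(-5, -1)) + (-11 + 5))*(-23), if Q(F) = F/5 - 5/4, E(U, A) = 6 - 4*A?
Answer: 483/4 ≈ 120.75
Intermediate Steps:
Q(F) = -5/4 + F/5 (Q(F) = F*(1/5) - 5*1/4 = F/5 - 5/4 = -5/4 + F/5)
(Q(E(-5, -1)) + (-11 + 5))*(-23) = ((-5/4 + (6 - 4*(-1))/5) + (-11 + 5))*(-23) = ((-5/4 + (6 + 4)/5) - 6)*(-23) = ((-5/4 + (1/5)*10) - 6)*(-23) = ((-5/4 + 2) - 6)*(-23) = (3/4 - 6)*(-23) = -21/4*(-23) = 483/4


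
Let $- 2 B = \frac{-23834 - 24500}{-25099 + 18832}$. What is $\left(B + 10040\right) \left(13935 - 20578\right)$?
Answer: $- \frac{417821535859}{6267} \approx -6.667 \cdot 10^{7}$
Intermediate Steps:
$B = - \frac{24167}{6267}$ ($B = - \frac{\left(-23834 - 24500\right) \frac{1}{-25099 + 18832}}{2} = - \frac{\left(-48334\right) \frac{1}{-6267}}{2} = - \frac{\left(-48334\right) \left(- \frac{1}{6267}\right)}{2} = \left(- \frac{1}{2}\right) \frac{48334}{6267} = - \frac{24167}{6267} \approx -3.8562$)
$\left(B + 10040\right) \left(13935 - 20578\right) = \left(- \frac{24167}{6267} + 10040\right) \left(13935 - 20578\right) = \frac{62896513}{6267} \left(-6643\right) = - \frac{417821535859}{6267}$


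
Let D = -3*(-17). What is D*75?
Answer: 3825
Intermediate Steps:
D = 51
D*75 = 51*75 = 3825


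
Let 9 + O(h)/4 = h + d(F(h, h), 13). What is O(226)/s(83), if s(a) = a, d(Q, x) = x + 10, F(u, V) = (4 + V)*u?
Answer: 960/83 ≈ 11.566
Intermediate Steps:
F(u, V) = u*(4 + V)
d(Q, x) = 10 + x
O(h) = 56 + 4*h (O(h) = -36 + 4*(h + (10 + 13)) = -36 + 4*(h + 23) = -36 + 4*(23 + h) = -36 + (92 + 4*h) = 56 + 4*h)
O(226)/s(83) = (56 + 4*226)/83 = (56 + 904)*(1/83) = 960*(1/83) = 960/83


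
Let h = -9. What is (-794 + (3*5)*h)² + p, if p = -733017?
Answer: 130024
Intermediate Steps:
(-794 + (3*5)*h)² + p = (-794 + (3*5)*(-9))² - 733017 = (-794 + 15*(-9))² - 733017 = (-794 - 135)² - 733017 = (-929)² - 733017 = 863041 - 733017 = 130024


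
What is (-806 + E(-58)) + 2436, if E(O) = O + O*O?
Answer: 4936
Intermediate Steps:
E(O) = O + O**2
(-806 + E(-58)) + 2436 = (-806 - 58*(1 - 58)) + 2436 = (-806 - 58*(-57)) + 2436 = (-806 + 3306) + 2436 = 2500 + 2436 = 4936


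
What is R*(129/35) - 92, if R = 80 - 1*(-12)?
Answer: 8648/35 ≈ 247.09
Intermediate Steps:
R = 92 (R = 80 + 12 = 92)
R*(129/35) - 92 = 92*(129/35) - 92 = 11868/35 - 92 = 8648/35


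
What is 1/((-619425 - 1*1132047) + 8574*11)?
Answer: -1/1657158 ≈ -6.0344e-7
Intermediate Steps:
1/((-619425 - 1*1132047) + 8574*11) = 1/((-619425 - 1132047) + 94314) = 1/(-1751472 + 94314) = 1/(-1657158) = -1/1657158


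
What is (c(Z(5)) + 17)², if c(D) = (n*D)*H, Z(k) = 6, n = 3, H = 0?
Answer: 289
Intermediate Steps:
c(D) = 0 (c(D) = (3*D)*0 = 0)
(c(Z(5)) + 17)² = (0 + 17)² = 17² = 289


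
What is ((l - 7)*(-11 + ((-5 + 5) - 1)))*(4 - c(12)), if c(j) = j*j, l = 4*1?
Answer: -5040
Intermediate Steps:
l = 4
c(j) = j²
((l - 7)*(-11 + ((-5 + 5) - 1)))*(4 - c(12)) = ((4 - 7)*(-11 + ((-5 + 5) - 1)))*(4 - 1*12²) = (-3*(-11 + (0 - 1)))*(4 - 1*144) = (-3*(-11 - 1))*(4 - 144) = -3*(-12)*(-140) = 36*(-140) = -5040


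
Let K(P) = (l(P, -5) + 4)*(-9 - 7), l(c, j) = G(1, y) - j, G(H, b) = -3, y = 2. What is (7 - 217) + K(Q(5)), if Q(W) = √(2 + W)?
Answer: -306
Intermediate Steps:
l(c, j) = -3 - j
K(P) = -96 (K(P) = ((-3 - 1*(-5)) + 4)*(-9 - 7) = ((-3 + 5) + 4)*(-16) = (2 + 4)*(-16) = 6*(-16) = -96)
(7 - 217) + K(Q(5)) = (7 - 217) - 96 = -210 - 96 = -306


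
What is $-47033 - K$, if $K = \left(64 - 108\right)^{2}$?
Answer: $-48969$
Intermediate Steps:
$K = 1936$ ($K = \left(-44\right)^{2} = 1936$)
$-47033 - K = -47033 - 1936 = -48969$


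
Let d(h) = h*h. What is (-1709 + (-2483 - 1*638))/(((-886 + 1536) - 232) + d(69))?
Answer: -4830/5179 ≈ -0.93261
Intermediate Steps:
d(h) = h²
(-1709 + (-2483 - 1*638))/(((-886 + 1536) - 232) + d(69)) = (-1709 + (-2483 - 1*638))/(((-886 + 1536) - 232) + 69²) = (-1709 + (-2483 - 638))/((650 - 232) + 4761) = (-1709 - 3121)/(418 + 4761) = -4830/5179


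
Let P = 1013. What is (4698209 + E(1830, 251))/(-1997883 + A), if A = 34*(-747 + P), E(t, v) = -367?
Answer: -4697842/1988839 ≈ -2.3621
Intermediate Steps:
A = 9044 (A = 34*(-747 + 1013) = 34*266 = 9044)
(4698209 + E(1830, 251))/(-1997883 + A) = (4698209 - 367)/(-1997883 + 9044) = 4697842/(-1988839) = 4697842*(-1/1988839) = -4697842/1988839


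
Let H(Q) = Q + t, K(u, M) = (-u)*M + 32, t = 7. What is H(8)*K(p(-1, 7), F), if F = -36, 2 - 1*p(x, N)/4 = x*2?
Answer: 9120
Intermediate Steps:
p(x, N) = 8 - 8*x (p(x, N) = 8 - 4*x*2 = 8 - 8*x)
K(u, M) = 32 - M*u (K(u, M) = -M*u + 32 = 32 - M*u)
H(Q) = 7 + Q (H(Q) = Q + 7 = 7 + Q)
H(8)*K(p(-1, 7), F) = (7 + 8)*(32 - 1*(-36)*(8 - 8*(-1))) = 15*(32 - 1*(-36)*(8 + 8)) = 15*(32 - 1*(-36)*16) = 15*(32 + 576) = 15*608 = 9120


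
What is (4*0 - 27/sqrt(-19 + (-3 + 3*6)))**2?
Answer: -729/4 ≈ -182.25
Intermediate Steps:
(4*0 - 27/sqrt(-19 + (-3 + 3*6)))**2 = (0 - 27/sqrt(-19 + (-3 + 18)))**2 = (0 - 27/sqrt(-19 + 15))**2 = (0 - 27*(-I/2))**2 = (0 - (-27)*I/2)**2 = (0 + 27*I/2)**2 = (27*I/2)**2 = -729/4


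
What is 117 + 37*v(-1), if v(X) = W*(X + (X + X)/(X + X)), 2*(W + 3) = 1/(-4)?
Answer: 117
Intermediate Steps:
W = -25/8 (W = -3 + (1/(-4))/2 = -3 + (1*(-¼))/2 = -3 + (½)*(-¼) = -3 - ⅛ = -25/8 ≈ -3.1250)
v(X) = -25/8 - 25*X/8 (v(X) = -25*(X + (X + X)/(X + X))/8 = -25*(X + (2*X)/((2*X)))/8 = -25*(X + (2*X)*(1/(2*X)))/8 = -25*(X + 1)/8 = -25*(1 + X)/8 = -25/8 - 25*X/8)
117 + 37*v(-1) = 117 + 37*(-25/8 - 25/8*(-1)) = 117 + 37*(-25/8 + 25/8) = 117 + 37*0 = 117 + 0 = 117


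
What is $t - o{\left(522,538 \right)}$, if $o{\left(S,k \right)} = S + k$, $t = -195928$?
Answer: $-196988$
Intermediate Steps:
$t - o{\left(522,538 \right)} = -195928 - \left(522 + 538\right) = -195928 - 1060 = -196988$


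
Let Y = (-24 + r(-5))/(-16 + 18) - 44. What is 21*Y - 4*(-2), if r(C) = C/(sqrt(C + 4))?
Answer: -1168 + 105*I/2 ≈ -1168.0 + 52.5*I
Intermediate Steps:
r(C) = C/sqrt(4 + C) (r(C) = C/(sqrt(4 + C)) = C/sqrt(4 + C))
Y = -56 + 5*I/2 (Y = (-24 - 5/sqrt(4 - 5))/(-16 + 18) - 44 = (-24 - (-5)*I)/2 - 44 = (-24 - (-5)*I)*(1/2) - 44 = (-24 + 5*I)*(1/2) - 44 = (-12 + 5*I/2) - 44 = -56 + 5*I/2 ≈ -56.0 + 2.5*I)
21*Y - 4*(-2) = 21*(-56 + 5*I/2) - 4*(-2) = (-1176 + 105*I/2) + 8 = -1168 + 105*I/2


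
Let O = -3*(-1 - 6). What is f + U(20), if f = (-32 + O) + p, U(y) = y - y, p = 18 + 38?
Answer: 45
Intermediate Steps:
p = 56
U(y) = 0
O = 21 (O = -3*(-7) = 21)
f = 45 (f = (-32 + 21) + 56 = -11 + 56 = 45)
f + U(20) = 45 + 0 = 45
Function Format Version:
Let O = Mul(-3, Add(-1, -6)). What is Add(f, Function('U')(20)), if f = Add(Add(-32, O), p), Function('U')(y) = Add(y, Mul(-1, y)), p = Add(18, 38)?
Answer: 45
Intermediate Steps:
p = 56
Function('U')(y) = 0
O = 21 (O = Mul(-3, -7) = 21)
f = 45 (f = Add(Add(-32, 21), 56) = Add(-11, 56) = 45)
Add(f, Function('U')(20)) = Add(45, 0) = 45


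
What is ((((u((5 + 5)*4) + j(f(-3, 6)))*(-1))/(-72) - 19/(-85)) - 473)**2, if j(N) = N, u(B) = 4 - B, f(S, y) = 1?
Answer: 8388941798689/37454400 ≈ 2.2398e+5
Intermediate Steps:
((((u((5 + 5)*4) + j(f(-3, 6)))*(-1))/(-72) - 19/(-85)) - 473)**2 = (((((4 - (5 + 5)*4) + 1)*(-1))/(-72) - 19/(-85)) - 473)**2 = (((((4 - 10*4) + 1)*(-1))*(-1/72) - 19*(-1/85)) - 473)**2 = (((((4 - 1*40) + 1)*(-1))*(-1/72) + 19/85) - 473)**2 = (((((4 - 40) + 1)*(-1))*(-1/72) + 19/85) - 473)**2 = ((((-36 + 1)*(-1))*(-1/72) + 19/85) - 473)**2 = ((-35*(-1)*(-1/72) + 19/85) - 473)**2 = ((35*(-1/72) + 19/85) - 473)**2 = ((-35/72 + 19/85) - 473)**2 = (-1607/6120 - 473)**2 = (-2896367/6120)**2 = 8388941798689/37454400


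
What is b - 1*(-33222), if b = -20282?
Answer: 12940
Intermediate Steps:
b - 1*(-33222) = -20282 - 1*(-33222) = -20282 + 33222 = 12940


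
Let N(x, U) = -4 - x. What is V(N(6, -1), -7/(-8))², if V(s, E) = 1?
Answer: 1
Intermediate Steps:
V(N(6, -1), -7/(-8))² = 1² = 1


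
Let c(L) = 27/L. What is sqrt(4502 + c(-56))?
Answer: sqrt(3529190)/28 ≈ 67.093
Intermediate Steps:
sqrt(4502 + c(-56)) = sqrt(4502 + 27/(-56)) = sqrt(4502 + 27*(-1/56)) = sqrt(4502 - 27/56) = sqrt(252085/56) = sqrt(3529190)/28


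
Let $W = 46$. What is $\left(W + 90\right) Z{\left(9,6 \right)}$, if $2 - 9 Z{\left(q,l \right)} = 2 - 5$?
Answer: $\frac{680}{9} \approx 75.556$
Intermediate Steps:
$Z{\left(q,l \right)} = \frac{5}{9}$ ($Z{\left(q,l \right)} = \frac{2}{9} - \frac{2 - 5}{9} = \frac{2}{9} - - \frac{1}{3} = \frac{2}{9} + \frac{1}{3} = \frac{5}{9}$)
$\left(W + 90\right) Z{\left(9,6 \right)} = \left(46 + 90\right) \frac{5}{9} = 136 \cdot \frac{5}{9} = \frac{680}{9}$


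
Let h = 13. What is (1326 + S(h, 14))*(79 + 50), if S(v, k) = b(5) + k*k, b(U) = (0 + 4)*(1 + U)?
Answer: 199434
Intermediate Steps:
b(U) = 4 + 4*U (b(U) = 4*(1 + U) = 4 + 4*U)
S(v, k) = 24 + k**2 (S(v, k) = (4 + 4*5) + k*k = (4 + 20) + k**2 = 24 + k**2)
(1326 + S(h, 14))*(79 + 50) = (1326 + (24 + 14**2))*(79 + 50) = (1326 + (24 + 196))*129 = (1326 + 220)*129 = 1546*129 = 199434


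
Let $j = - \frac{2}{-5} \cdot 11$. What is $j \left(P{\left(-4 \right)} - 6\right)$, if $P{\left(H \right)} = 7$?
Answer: $\frac{22}{5} \approx 4.4$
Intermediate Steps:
$j = \frac{22}{5}$ ($j = \left(-2\right) \left(- \frac{1}{5}\right) 11 = \frac{2}{5} \cdot 11 = \frac{22}{5} \approx 4.4$)
$j \left(P{\left(-4 \right)} - 6\right) = \frac{22 \left(7 - 6\right)}{5} = \frac{22}{5} \cdot 1 = \frac{22}{5}$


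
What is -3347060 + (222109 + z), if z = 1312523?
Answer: -1812428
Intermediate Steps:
-3347060 + (222109 + z) = -3347060 + (222109 + 1312523) = -3347060 + 1534632 = -1812428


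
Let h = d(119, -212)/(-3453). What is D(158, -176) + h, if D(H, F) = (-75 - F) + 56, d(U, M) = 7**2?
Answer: 542072/3453 ≈ 156.99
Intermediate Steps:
d(U, M) = 49
D(H, F) = -19 - F
h = -49/3453 (h = 49/(-3453) = 49*(-1/3453) = -49/3453 ≈ -0.014191)
D(158, -176) + h = (-19 - 1*(-176)) - 49/3453 = (-19 + 176) - 49/3453 = 157 - 49/3453 = 542072/3453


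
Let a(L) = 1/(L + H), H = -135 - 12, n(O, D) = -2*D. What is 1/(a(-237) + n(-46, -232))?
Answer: 384/178175 ≈ 0.0021552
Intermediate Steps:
H = -147
a(L) = 1/(-147 + L) (a(L) = 1/(L - 147) = 1/(-147 + L))
1/(a(-237) + n(-46, -232)) = 1/(1/(-147 - 237) - 2*(-232)) = 1/(1/(-384) + 464) = 1/(-1/384 + 464) = 1/(178175/384) = 384/178175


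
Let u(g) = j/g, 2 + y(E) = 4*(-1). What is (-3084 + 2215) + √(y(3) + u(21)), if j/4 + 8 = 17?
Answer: -869 + I*√210/7 ≈ -869.0 + 2.0702*I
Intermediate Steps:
j = 36 (j = -32 + 4*17 = -32 + 68 = 36)
y(E) = -6 (y(E) = -2 + 4*(-1) = -2 - 4 = -6)
u(g) = 36/g
(-3084 + 2215) + √(y(3) + u(21)) = (-3084 + 2215) + √(-6 + 36/21) = -869 + √(-6 + 36*(1/21)) = -869 + √(-6 + 12/7) = -869 + √(-30/7) = -869 + I*√210/7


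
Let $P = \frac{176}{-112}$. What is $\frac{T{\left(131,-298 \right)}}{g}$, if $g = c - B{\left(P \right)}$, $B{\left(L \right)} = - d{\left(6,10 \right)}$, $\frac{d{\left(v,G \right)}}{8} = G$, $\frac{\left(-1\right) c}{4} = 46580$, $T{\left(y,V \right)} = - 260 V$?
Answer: $- \frac{1937}{4656} \approx -0.41602$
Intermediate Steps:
$c = -186320$ ($c = \left(-4\right) 46580 = -186320$)
$d{\left(v,G \right)} = 8 G$
$P = - \frac{11}{7}$ ($P = 176 \left(- \frac{1}{112}\right) = - \frac{11}{7} \approx -1.5714$)
$B{\left(L \right)} = -80$ ($B{\left(L \right)} = - 8 \cdot 10 = \left(-1\right) 80 = -80$)
$g = -186240$ ($g = -186320 - -80 = -186320 + 80 = -186240$)
$\frac{T{\left(131,-298 \right)}}{g} = \frac{\left(-260\right) \left(-298\right)}{-186240} = 77480 \left(- \frac{1}{186240}\right) = - \frac{1937}{4656}$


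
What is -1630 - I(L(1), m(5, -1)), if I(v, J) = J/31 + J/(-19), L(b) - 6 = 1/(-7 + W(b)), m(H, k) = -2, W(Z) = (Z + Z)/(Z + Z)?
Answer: -960094/589 ≈ -1630.0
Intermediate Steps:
W(Z) = 1 (W(Z) = (2*Z)/((2*Z)) = (2*Z)*(1/(2*Z)) = 1)
L(b) = 35/6 (L(b) = 6 + 1/(-7 + 1) = 6 + 1/(-6) = 6 - ⅙ = 35/6)
I(v, J) = -12*J/589 (I(v, J) = J*(1/31) + J*(-1/19) = J/31 - J/19 = -12*J/589)
-1630 - I(L(1), m(5, -1)) = -1630 - (-12)*(-2)/589 = -1630 - 1*24/589 = -1630 - 24/589 = -960094/589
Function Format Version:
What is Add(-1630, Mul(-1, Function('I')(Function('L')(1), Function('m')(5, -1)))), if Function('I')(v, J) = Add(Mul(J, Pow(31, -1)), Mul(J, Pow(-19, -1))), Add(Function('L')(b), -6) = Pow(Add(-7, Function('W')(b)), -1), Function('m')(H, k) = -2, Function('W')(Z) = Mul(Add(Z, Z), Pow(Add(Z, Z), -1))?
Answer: Rational(-960094, 589) ≈ -1630.0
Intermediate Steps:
Function('W')(Z) = 1 (Function('W')(Z) = Mul(Mul(2, Z), Pow(Mul(2, Z), -1)) = Mul(Mul(2, Z), Mul(Rational(1, 2), Pow(Z, -1))) = 1)
Function('L')(b) = Rational(35, 6) (Function('L')(b) = Add(6, Pow(Add(-7, 1), -1)) = Add(6, Pow(-6, -1)) = Add(6, Rational(-1, 6)) = Rational(35, 6))
Function('I')(v, J) = Mul(Rational(-12, 589), J) (Function('I')(v, J) = Add(Mul(J, Rational(1, 31)), Mul(J, Rational(-1, 19))) = Add(Mul(Rational(1, 31), J), Mul(Rational(-1, 19), J)) = Mul(Rational(-12, 589), J))
Add(-1630, Mul(-1, Function('I')(Function('L')(1), Function('m')(5, -1)))) = Add(-1630, Mul(-1, Mul(Rational(-12, 589), -2))) = Add(-1630, Mul(-1, Rational(24, 589))) = Add(-1630, Rational(-24, 589)) = Rational(-960094, 589)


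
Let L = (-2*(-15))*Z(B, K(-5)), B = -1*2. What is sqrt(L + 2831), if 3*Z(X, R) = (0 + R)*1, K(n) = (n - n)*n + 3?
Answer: sqrt(2861) ≈ 53.488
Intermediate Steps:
B = -2
K(n) = 3 (K(n) = 0*n + 3 = 0 + 3 = 3)
Z(X, R) = R/3 (Z(X, R) = ((0 + R)*1)/3 = (R*1)/3 = R/3)
L = 30 (L = (-2*(-15))*((1/3)*3) = 30*1 = 30)
sqrt(L + 2831) = sqrt(30 + 2831) = sqrt(2861)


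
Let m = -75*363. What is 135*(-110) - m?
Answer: 12375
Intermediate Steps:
m = -27225
135*(-110) - m = 135*(-110) - 1*(-27225) = -14850 + 27225 = 12375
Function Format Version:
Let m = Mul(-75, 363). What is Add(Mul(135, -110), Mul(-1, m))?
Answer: 12375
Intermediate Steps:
m = -27225
Add(Mul(135, -110), Mul(-1, m)) = Add(Mul(135, -110), Mul(-1, -27225)) = Add(-14850, 27225) = 12375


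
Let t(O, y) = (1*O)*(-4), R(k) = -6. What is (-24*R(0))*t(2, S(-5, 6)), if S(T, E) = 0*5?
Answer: -1152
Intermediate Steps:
S(T, E) = 0
t(O, y) = -4*O (t(O, y) = O*(-4) = -4*O)
(-24*R(0))*t(2, S(-5, 6)) = (-24*(-6))*(-4*2) = 144*(-8) = -1152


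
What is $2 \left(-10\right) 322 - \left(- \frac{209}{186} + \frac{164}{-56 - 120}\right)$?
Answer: $- \frac{26344069}{4092} \approx -6437.9$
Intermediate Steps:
$2 \left(-10\right) 322 - \left(- \frac{209}{186} + \frac{164}{-56 - 120}\right) = \left(-20\right) 322 - \left(- \frac{209}{186} + \frac{164}{-176}\right) = -6440 + \left(\frac{209}{186} - - \frac{41}{44}\right) = -6440 + \left(\frac{209}{186} + \frac{41}{44}\right) = -6440 + \frac{8411}{4092} = - \frac{26344069}{4092}$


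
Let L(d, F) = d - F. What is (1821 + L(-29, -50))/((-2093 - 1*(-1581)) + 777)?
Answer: 1842/265 ≈ 6.9509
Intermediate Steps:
(1821 + L(-29, -50))/((-2093 - 1*(-1581)) + 777) = (1821 + (-29 - 1*(-50)))/((-2093 - 1*(-1581)) + 777) = (1821 + (-29 + 50))/((-2093 + 1581) + 777) = (1821 + 21)/(-512 + 777) = 1842/265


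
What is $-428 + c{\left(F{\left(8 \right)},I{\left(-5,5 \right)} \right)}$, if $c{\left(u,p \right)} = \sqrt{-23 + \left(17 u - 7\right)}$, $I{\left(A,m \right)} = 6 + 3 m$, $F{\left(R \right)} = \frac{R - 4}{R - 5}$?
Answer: $-428 + \frac{i \sqrt{66}}{3} \approx -428.0 + 2.708 i$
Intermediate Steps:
$F{\left(R \right)} = \frac{-4 + R}{-5 + R}$
$c{\left(u,p \right)} = \sqrt{-30 + 17 u}$ ($c{\left(u,p \right)} = \sqrt{-23 + \left(-7 + 17 u\right)} = \sqrt{-30 + 17 u}$)
$-428 + c{\left(F{\left(8 \right)},I{\left(-5,5 \right)} \right)} = -428 + \sqrt{-30 + 17 \frac{-4 + 8}{-5 + 8}} = -428 + \sqrt{-30 + 17 \cdot \frac{1}{3} \cdot 4} = -428 + \sqrt{-30 + 17 \cdot \frac{4}{3}} = -428 + \sqrt{-30 + \frac{68}{3}} = -428 + \sqrt{- \frac{22}{3}} = -428 + \frac{i \sqrt{66}}{3}$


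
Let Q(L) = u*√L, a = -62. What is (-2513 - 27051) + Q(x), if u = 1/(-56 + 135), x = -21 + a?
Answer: -29564 + I*√83/79 ≈ -29564.0 + 0.11532*I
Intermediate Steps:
x = -83 (x = -21 - 62 = -83)
u = 1/79 ≈ 0.012658
Q(L) = √L/79
(-2513 - 27051) + Q(x) = (-2513 - 27051) + √(-83)/79 = -29564 + (I*√83)/79 = -29564 + I*√83/79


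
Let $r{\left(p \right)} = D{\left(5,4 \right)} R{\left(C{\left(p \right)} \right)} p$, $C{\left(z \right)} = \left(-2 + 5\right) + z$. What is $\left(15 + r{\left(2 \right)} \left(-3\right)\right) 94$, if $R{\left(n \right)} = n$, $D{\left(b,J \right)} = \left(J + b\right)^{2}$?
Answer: $-227010$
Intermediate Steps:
$C{\left(z \right)} = 3 + z$
$r{\left(p \right)} = p \left(243 + 81 p\right)$ ($r{\left(p \right)} = \left(4 + 5\right)^{2} \left(3 + p\right) p = 9^{2} \left(3 + p\right) p = 81 \left(3 + p\right) p = \left(243 + 81 p\right) p = p \left(243 + 81 p\right)$)
$\left(15 + r{\left(2 \right)} \left(-3\right)\right) 94 = \left(15 + 81 \cdot 2 \left(3 + 2\right) \left(-3\right)\right) 94 = \left(15 + 81 \cdot 2 \cdot 5 \left(-3\right)\right) 94 = \left(15 + 810 \left(-3\right)\right) 94 = \left(15 - 2430\right) 94 = \left(-2415\right) 94 = -227010$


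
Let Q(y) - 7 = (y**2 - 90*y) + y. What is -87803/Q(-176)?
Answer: -87803/46647 ≈ -1.8823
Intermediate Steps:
Q(y) = 7 + y**2 - 89*y (Q(y) = 7 + ((y**2 - 90*y) + y) = 7 + (y**2 - 89*y) = 7 + y**2 - 89*y)
-87803/Q(-176) = -87803/(7 + (-176)**2 - 89*(-176)) = -87803/(7 + 30976 + 15664) = -87803/46647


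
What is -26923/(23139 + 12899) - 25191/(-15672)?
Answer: 80982667/94131256 ≈ 0.86032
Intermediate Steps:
-26923/(23139 + 12899) - 25191/(-15672) = -26923/36038 - 25191*(-1/15672) = -26923*1/36038 + 8397/5224 = -26923/36038 + 8397/5224 = 80982667/94131256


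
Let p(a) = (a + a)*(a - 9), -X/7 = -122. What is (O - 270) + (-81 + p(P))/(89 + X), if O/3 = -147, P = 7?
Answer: -670582/943 ≈ -711.12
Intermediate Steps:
O = -441 (O = 3*(-147) = -441)
X = 854 (X = -7*(-122) = 854)
p(a) = 2*a*(-9 + a) (p(a) = (2*a)*(-9 + a) = 2*a*(-9 + a))
(O - 270) + (-81 + p(P))/(89 + X) = (-441 - 270) + (-81 + 2*7*(-9 + 7))/(89 + 854) = -711 + (-81 + 2*7*(-2))/943 = -711 + (-81 - 28)*(1/943) = -711 - 109*1/943 = -711 - 109/943 = -670582/943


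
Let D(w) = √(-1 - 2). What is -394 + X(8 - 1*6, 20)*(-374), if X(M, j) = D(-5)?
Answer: -394 - 374*I*√3 ≈ -394.0 - 647.79*I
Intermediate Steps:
D(w) = I*√3 (D(w) = √(-3) = I*√3)
X(M, j) = I*√3
-394 + X(8 - 1*6, 20)*(-374) = -394 + (I*√3)*(-374) = -394 - 374*I*√3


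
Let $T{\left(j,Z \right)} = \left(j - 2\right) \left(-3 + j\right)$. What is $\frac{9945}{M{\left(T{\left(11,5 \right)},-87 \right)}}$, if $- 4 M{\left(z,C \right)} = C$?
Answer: $\frac{13260}{29} \approx 457.24$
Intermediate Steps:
$T{\left(j,Z \right)} = \left(-3 + j\right) \left(-2 + j\right)$ ($T{\left(j,Z \right)} = \left(-2 + j\right) \left(-3 + j\right) = \left(-3 + j\right) \left(-2 + j\right)$)
$M{\left(z,C \right)} = - \frac{C}{4}$
$\frac{9945}{M{\left(T{\left(11,5 \right)},-87 \right)}} = \frac{9945}{\left(- \frac{1}{4}\right) \left(-87\right)} = \frac{9945}{\frac{87}{4}} = 9945 \cdot \frac{4}{87} = \frac{13260}{29}$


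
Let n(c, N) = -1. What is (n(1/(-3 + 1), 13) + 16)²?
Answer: 225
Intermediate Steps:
(n(1/(-3 + 1), 13) + 16)² = (-1 + 16)² = 15² = 225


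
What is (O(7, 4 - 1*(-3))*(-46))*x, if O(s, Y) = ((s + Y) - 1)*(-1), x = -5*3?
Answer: -8970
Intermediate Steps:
x = -15
O(s, Y) = 1 - Y - s (O(s, Y) = ((Y + s) - 1)*(-1) = (-1 + Y + s)*(-1) = 1 - Y - s)
(O(7, 4 - 1*(-3))*(-46))*x = ((1 - (4 - 1*(-3)) - 1*7)*(-46))*(-15) = ((1 - (4 + 3) - 7)*(-46))*(-15) = ((1 - 1*7 - 7)*(-46))*(-15) = ((1 - 7 - 7)*(-46))*(-15) = -13*(-46)*(-15) = 598*(-15) = -8970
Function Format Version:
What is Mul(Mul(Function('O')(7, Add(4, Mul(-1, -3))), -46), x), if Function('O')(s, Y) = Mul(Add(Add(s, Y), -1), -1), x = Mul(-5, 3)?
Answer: -8970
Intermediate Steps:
x = -15
Function('O')(s, Y) = Add(1, Mul(-1, Y), Mul(-1, s)) (Function('O')(s, Y) = Mul(Add(Add(Y, s), -1), -1) = Mul(Add(-1, Y, s), -1) = Add(1, Mul(-1, Y), Mul(-1, s)))
Mul(Mul(Function('O')(7, Add(4, Mul(-1, -3))), -46), x) = Mul(Mul(Add(1, Mul(-1, Add(4, Mul(-1, -3))), Mul(-1, 7)), -46), -15) = Mul(Mul(Add(1, Mul(-1, Add(4, 3)), -7), -46), -15) = Mul(Mul(Add(1, Mul(-1, 7), -7), -46), -15) = Mul(Mul(Add(1, -7, -7), -46), -15) = Mul(Mul(-13, -46), -15) = Mul(598, -15) = -8970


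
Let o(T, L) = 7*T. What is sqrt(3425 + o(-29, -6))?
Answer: 3*sqrt(358) ≈ 56.763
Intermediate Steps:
sqrt(3425 + o(-29, -6)) = sqrt(3425 + 7*(-29)) = sqrt(3425 - 203) = sqrt(3222) = 3*sqrt(358)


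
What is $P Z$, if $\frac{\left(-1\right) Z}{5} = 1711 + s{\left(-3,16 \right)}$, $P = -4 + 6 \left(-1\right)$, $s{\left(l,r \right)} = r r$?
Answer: $98350$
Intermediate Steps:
$s{\left(l,r \right)} = r^{2}$
$P = -10$ ($P = -4 - 6 = -10$)
$Z = -9835$ ($Z = - 5 \left(1711 + 16^{2}\right) = - 5 \left(1711 + 256\right) = \left(-5\right) 1967 = -9835$)
$P Z = \left(-10\right) \left(-9835\right) = 98350$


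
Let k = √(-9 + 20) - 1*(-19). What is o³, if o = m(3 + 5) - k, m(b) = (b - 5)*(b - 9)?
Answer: -(22 + √11)³ ≈ -16226.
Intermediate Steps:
m(b) = (-9 + b)*(-5 + b) (m(b) = (-5 + b)*(-9 + b) = (-9 + b)*(-5 + b))
k = 19 + √11 (k = √11 + 19 = 19 + √11 ≈ 22.317)
o = -22 - √11 (o = (45 + (3 + 5)² - 14*(3 + 5)) - (19 + √11) = (45 + 8² - 14*8) + (-19 - √11) = (45 + 64 - 112) + (-19 - √11) = -3 + (-19 - √11) = -22 - √11 ≈ -25.317)
o³ = (-22 - √11)³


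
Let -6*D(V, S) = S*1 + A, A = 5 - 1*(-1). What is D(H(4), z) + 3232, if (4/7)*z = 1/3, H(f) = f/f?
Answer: 232625/72 ≈ 3230.9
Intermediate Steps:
A = 6 (A = 5 + 1 = 6)
H(f) = 1
z = 7/12 (z = (7/4)/3 = (7/4)*(⅓) = 7/12 ≈ 0.58333)
D(V, S) = -1 - S/6 (D(V, S) = -(S*1 + 6)/6 = -(S + 6)/6 = -(6 + S)/6 = -1 - S/6)
D(H(4), z) + 3232 = (-1 - ⅙*7/12) + 3232 = (-1 - 7/72) + 3232 = -79/72 + 3232 = 232625/72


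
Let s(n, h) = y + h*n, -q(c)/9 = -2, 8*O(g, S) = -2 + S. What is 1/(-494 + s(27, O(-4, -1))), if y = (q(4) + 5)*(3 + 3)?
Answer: -8/2929 ≈ -0.0027313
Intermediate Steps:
O(g, S) = -¼ + S/8 (O(g, S) = (-2 + S)/8 = -¼ + S/8)
q(c) = 18 (q(c) = -9*(-2) = 18)
y = 138 (y = (18 + 5)*(3 + 3) = 23*6 = 138)
s(n, h) = 138 + h*n
1/(-494 + s(27, O(-4, -1))) = 1/(-494 + (138 + (-¼ + (⅛)*(-1))*27)) = 1/(-494 + (138 + (-¼ - ⅛)*27)) = 1/(-494 + (138 - 3/8*27)) = 1/(-494 + (138 - 81/8)) = 1/(-494 + 1023/8) = 1/(-2929/8) = -8/2929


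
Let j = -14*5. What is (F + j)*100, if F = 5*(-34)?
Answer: -24000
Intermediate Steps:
j = -70
F = -170
(F + j)*100 = (-170 - 70)*100 = -240*100 = -24000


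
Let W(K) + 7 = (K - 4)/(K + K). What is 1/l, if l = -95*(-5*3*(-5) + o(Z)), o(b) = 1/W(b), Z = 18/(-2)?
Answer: -113/803415 ≈ -0.00014065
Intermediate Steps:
Z = -9 (Z = 18*(-1/2) = -9)
W(K) = -7 + (-4 + K)/(2*K) (W(K) = -7 + (K - 4)/(K + K) = -7 + (-4 + K)/((2*K)) = -7 + (-4 + K)*(1/(2*K)) = -7 + (-4 + K)/(2*K))
o(b) = 1/(-13/2 - 2/b)
l = -803415/113 (l = -95*(-5*3*(-5) - 2*(-9)/(4 + 13*(-9))) = -95*(-15*(-5) - 2*(-9)/(4 - 117)) = -95*(75 - 2*(-9)/(-113)) = -95*(75 - 2*(-9)*(-1/113)) = -95*(75 - 18/113) = -95*8457/113 = -803415/113 ≈ -7109.9)
1/l = 1/(-803415/113) = -113/803415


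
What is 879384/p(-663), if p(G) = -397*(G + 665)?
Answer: -439692/397 ≈ -1107.5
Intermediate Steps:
p(G) = -264005 - 397*G (p(G) = -397*(665 + G) = -264005 - 397*G)
879384/p(-663) = 879384/(-264005 - 397*(-663)) = 879384/(-264005 + 263211) = 879384/(-794) = 879384*(-1/794) = -439692/397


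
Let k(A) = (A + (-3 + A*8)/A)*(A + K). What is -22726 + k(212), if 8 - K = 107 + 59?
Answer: -1149757/106 ≈ -10847.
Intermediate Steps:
K = -158 (K = 8 - (107 + 59) = 8 - 1*166 = 8 - 166 = -158)
k(A) = (-158 + A)*(A + (-3 + 8*A)/A) (k(A) = (A + (-3 + A*8)/A)*(A - 158) = (A + (-3 + 8*A)/A)*(-158 + A) = (-158 + A)*(A + (-3 + 8*A)/A))
-22726 + k(212) = -22726 + (-1267 + 212**2 - 150*212 + 474/212) = -22726 + (-1267 + 44944 - 31800 + 474*(1/212)) = -22726 + (-1267 + 44944 - 31800 + 237/106) = -22726 + 1259199/106 = -1149757/106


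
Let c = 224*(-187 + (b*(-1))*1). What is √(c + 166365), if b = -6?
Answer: √125821 ≈ 354.71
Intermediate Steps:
c = -40544 (c = 224*(-187 - 6*(-1)*1) = 224*(-187 + 6*1) = 224*(-187 + 6) = 224*(-181) = -40544)
√(c + 166365) = √(-40544 + 166365) = √125821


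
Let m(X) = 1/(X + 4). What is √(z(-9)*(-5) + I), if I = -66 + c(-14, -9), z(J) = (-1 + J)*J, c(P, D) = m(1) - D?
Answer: I*√12670/5 ≈ 22.512*I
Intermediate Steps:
m(X) = 1/(4 + X)
c(P, D) = ⅕ - D (c(P, D) = 1/(4 + 1) - D = 1/5 - D = ⅕ - D)
z(J) = J*(-1 + J)
I = -284/5 (I = -66 + (⅕ - 1*(-9)) = -66 + (⅕ + 9) = -66 + 46/5 = -284/5 ≈ -56.800)
√(z(-9)*(-5) + I) = √(-9*(-1 - 9)*(-5) - 284/5) = √(-9*(-10)*(-5) - 284/5) = √(90*(-5) - 284/5) = √(-450 - 284/5) = √(-2534/5) = I*√12670/5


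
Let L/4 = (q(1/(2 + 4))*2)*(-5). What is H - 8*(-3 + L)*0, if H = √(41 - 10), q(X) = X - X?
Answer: √31 ≈ 5.5678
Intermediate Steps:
q(X) = 0
L = 0 (L = 4*((0*2)*(-5)) = 4*(0*(-5)) = 4*0 = 0)
H = √31 ≈ 5.5678
H - 8*(-3 + L)*0 = √31 - 8*(-3 + 0)*0 = √31 - (-24)*0 = √31 - 8*0 = √31 + 0 = √31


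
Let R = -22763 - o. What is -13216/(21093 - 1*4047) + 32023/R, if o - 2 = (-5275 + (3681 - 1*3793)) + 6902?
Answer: -433374269/206938440 ≈ -2.0942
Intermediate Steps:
o = 1517 (o = 2 + ((-5275 + (3681 - 1*3793)) + 6902) = 2 + ((-5275 + (3681 - 3793)) + 6902) = 2 + ((-5275 - 112) + 6902) = 2 + (-5387 + 6902) = 2 + 1515 = 1517)
R = -24280 (R = -22763 - 1*1517 = -22763 - 1517 = -24280)
-13216/(21093 - 1*4047) + 32023/R = -13216/(21093 - 1*4047) + 32023/(-24280) = -13216/(21093 - 4047) + 32023*(-1/24280) = -13216/17046 - 32023/24280 = -13216*1/17046 - 32023/24280 = -6608/8523 - 32023/24280 = -433374269/206938440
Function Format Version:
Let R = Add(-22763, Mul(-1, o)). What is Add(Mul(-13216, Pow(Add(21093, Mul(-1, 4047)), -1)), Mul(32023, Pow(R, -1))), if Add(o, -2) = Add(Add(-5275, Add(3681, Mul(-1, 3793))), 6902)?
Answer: Rational(-433374269, 206938440) ≈ -2.0942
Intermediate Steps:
o = 1517 (o = Add(2, Add(Add(-5275, Add(3681, Mul(-1, 3793))), 6902)) = Add(2, Add(Add(-5275, Add(3681, -3793)), 6902)) = Add(2, Add(Add(-5275, -112), 6902)) = Add(2, Add(-5387, 6902)) = Add(2, 1515) = 1517)
R = -24280 (R = Add(-22763, Mul(-1, 1517)) = Add(-22763, -1517) = -24280)
Add(Mul(-13216, Pow(Add(21093, Mul(-1, 4047)), -1)), Mul(32023, Pow(R, -1))) = Add(Mul(-13216, Pow(Add(21093, Mul(-1, 4047)), -1)), Mul(32023, Pow(-24280, -1))) = Add(Mul(-13216, Pow(Add(21093, -4047), -1)), Mul(32023, Rational(-1, 24280))) = Add(Mul(-13216, Pow(17046, -1)), Rational(-32023, 24280)) = Add(Mul(-13216, Rational(1, 17046)), Rational(-32023, 24280)) = Add(Rational(-6608, 8523), Rational(-32023, 24280)) = Rational(-433374269, 206938440)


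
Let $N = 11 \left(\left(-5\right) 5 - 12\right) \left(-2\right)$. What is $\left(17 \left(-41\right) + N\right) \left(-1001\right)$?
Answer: $-117117$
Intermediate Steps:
$N = 814$ ($N = 11 \left(-25 - 12\right) \left(-2\right) = 11 \left(-37\right) \left(-2\right) = \left(-407\right) \left(-2\right) = 814$)
$\left(17 \left(-41\right) + N\right) \left(-1001\right) = \left(17 \left(-41\right) + 814\right) \left(-1001\right) = \left(-697 + 814\right) \left(-1001\right) = 117 \left(-1001\right) = -117117$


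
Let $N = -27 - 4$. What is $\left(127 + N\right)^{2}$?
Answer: $9216$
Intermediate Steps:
$N = -31$ ($N = -27 - 4 = -31$)
$\left(127 + N\right)^{2} = \left(127 - 31\right)^{2} = 96^{2} = 9216$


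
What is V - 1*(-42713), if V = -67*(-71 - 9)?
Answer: 48073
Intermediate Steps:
V = 5360 (V = -67*(-80) = 5360)
V - 1*(-42713) = 5360 - 1*(-42713) = 5360 + 42713 = 48073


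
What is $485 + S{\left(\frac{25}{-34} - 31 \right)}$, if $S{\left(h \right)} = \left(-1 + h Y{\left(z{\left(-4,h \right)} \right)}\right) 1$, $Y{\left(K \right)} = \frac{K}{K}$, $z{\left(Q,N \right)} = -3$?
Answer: $\frac{15377}{34} \approx 452.26$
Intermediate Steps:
$Y{\left(K \right)} = 1$
$S{\left(h \right)} = -1 + h$ ($S{\left(h \right)} = \left(-1 + h 1\right) 1 = \left(-1 + h\right) 1 = -1 + h$)
$485 + S{\left(\frac{25}{-34} - 31 \right)} = 485 + \left(-1 + \left(\frac{25}{-34} - 31\right)\right) = 485 + \left(-1 + \left(25 \left(- \frac{1}{34}\right) - 31\right)\right) = 485 - \frac{1113}{34} = \frac{15377}{34}$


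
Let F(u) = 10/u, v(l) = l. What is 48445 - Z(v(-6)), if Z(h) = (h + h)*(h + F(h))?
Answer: 48353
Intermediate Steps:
Z(h) = 2*h*(h + 10/h) (Z(h) = (h + h)*(h + 10/h) = (2*h)*(h + 10/h) = 2*h*(h + 10/h))
48445 - Z(v(-6)) = 48445 - (20 + 2*(-6)²) = 48445 - (20 + 2*36) = 48445 - (20 + 72) = 48445 - 1*92 = 48445 - 92 = 48353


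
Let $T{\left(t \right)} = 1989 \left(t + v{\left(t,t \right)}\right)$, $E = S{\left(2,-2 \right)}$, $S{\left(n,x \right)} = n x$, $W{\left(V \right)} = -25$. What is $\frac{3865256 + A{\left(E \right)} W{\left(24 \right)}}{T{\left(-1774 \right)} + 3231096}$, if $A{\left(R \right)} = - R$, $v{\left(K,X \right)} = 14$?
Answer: $- \frac{966289}{67386} \approx -14.34$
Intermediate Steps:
$E = -4$ ($E = 2 \left(-2\right) = -4$)
$T{\left(t \right)} = 27846 + 1989 t$ ($T{\left(t \right)} = 1989 \left(t + 14\right) = 1989 \left(14 + t\right) = 27846 + 1989 t$)
$\frac{3865256 + A{\left(E \right)} W{\left(24 \right)}}{T{\left(-1774 \right)} + 3231096} = \frac{3865256 + \left(-1\right) \left(-4\right) \left(-25\right)}{\left(27846 + 1989 \left(-1774\right)\right) + 3231096} = \frac{3865256 + 4 \left(-25\right)}{\left(27846 - 3528486\right) + 3231096} = \frac{3865256 - 100}{-3500640 + 3231096} = \frac{3865156}{-269544} = 3865156 \left(- \frac{1}{269544}\right) = - \frac{966289}{67386}$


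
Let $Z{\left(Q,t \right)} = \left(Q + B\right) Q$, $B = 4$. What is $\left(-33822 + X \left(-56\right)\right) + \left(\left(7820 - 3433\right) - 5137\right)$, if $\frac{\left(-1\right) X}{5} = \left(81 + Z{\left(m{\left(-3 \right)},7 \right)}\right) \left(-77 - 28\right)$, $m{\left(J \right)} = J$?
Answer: $-2327772$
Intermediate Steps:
$Z{\left(Q,t \right)} = Q \left(4 + Q\right)$ ($Z{\left(Q,t \right)} = \left(Q + 4\right) Q = \left(4 + Q\right) Q = Q \left(4 + Q\right)$)
$X = 40950$ ($X = - 5 \left(81 - 3 \left(4 - 3\right)\right) \left(-77 - 28\right) = - 5 \left(81 - 3\right) \left(-105\right) = - 5 \cdot 78 \left(-105\right) = \left(-5\right) \left(-8190\right) = 40950$)
$\left(-33822 + X \left(-56\right)\right) + \left(\left(7820 - 3433\right) - 5137\right) = \left(-33822 + 40950 \left(-56\right)\right) + \left(\left(7820 - 3433\right) - 5137\right) = \left(-33822 - 2293200\right) + \left(4387 - 5137\right) = -2327022 - 750 = -2327772$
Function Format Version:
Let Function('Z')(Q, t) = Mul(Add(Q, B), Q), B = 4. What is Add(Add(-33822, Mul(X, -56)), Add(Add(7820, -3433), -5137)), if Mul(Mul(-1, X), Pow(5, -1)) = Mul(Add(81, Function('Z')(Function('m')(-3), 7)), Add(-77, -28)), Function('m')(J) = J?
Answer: -2327772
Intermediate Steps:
Function('Z')(Q, t) = Mul(Q, Add(4, Q)) (Function('Z')(Q, t) = Mul(Add(Q, 4), Q) = Mul(Add(4, Q), Q) = Mul(Q, Add(4, Q)))
X = 40950 (X = Mul(-5, Mul(Add(81, Mul(-3, Add(4, -3))), Add(-77, -28))) = Mul(-5, Mul(Add(81, Mul(-3, 1)), -105)) = Mul(-5, Mul(Add(81, -3), -105)) = Mul(-5, Mul(78, -105)) = Mul(-5, -8190) = 40950)
Add(Add(-33822, Mul(X, -56)), Add(Add(7820, -3433), -5137)) = Add(Add(-33822, Mul(40950, -56)), Add(Add(7820, -3433), -5137)) = Add(Add(-33822, -2293200), Add(4387, -5137)) = Add(-2327022, -750) = -2327772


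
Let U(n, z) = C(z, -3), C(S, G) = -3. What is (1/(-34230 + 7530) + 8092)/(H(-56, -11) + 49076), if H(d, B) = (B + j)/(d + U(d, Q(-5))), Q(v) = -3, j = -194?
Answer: 12747327541/77314896300 ≈ 0.16488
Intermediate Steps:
U(n, z) = -3
H(d, B) = (-194 + B)/(-3 + d) (H(d, B) = (B - 194)/(d - 3) = (-194 + B)/(-3 + d))
(1/(-34230 + 7530) + 8092)/(H(-56, -11) + 49076) = (1/(-34230 + 7530) + 8092)/((-194 - 11)/(-3 - 56) + 49076) = (1/(-26700) + 8092)/(-205/(-59) + 49076) = (-1/26700 + 8092)/(-1/59*(-205) + 49076) = 216056399/(26700*(205/59 + 49076)) = 216056399/(26700*(2895689/59)) = (216056399/26700)*(59/2895689) = 12747327541/77314896300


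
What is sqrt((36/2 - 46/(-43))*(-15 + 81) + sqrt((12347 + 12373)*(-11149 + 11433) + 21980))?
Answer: sqrt(2327160 + 3698*sqrt(1760615))/43 ≈ 62.549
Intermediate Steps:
sqrt((36/2 - 46/(-43))*(-15 + 81) + sqrt((12347 + 12373)*(-11149 + 11433) + 21980)) = sqrt((36*(1/2) - 46*(-1/43))*66 + sqrt(24720*284 + 21980)) = sqrt((18 + 46/43)*66 + sqrt(7020480 + 21980)) = sqrt((820/43)*66 + sqrt(7042460)) = sqrt(54120/43 + 2*sqrt(1760615))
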